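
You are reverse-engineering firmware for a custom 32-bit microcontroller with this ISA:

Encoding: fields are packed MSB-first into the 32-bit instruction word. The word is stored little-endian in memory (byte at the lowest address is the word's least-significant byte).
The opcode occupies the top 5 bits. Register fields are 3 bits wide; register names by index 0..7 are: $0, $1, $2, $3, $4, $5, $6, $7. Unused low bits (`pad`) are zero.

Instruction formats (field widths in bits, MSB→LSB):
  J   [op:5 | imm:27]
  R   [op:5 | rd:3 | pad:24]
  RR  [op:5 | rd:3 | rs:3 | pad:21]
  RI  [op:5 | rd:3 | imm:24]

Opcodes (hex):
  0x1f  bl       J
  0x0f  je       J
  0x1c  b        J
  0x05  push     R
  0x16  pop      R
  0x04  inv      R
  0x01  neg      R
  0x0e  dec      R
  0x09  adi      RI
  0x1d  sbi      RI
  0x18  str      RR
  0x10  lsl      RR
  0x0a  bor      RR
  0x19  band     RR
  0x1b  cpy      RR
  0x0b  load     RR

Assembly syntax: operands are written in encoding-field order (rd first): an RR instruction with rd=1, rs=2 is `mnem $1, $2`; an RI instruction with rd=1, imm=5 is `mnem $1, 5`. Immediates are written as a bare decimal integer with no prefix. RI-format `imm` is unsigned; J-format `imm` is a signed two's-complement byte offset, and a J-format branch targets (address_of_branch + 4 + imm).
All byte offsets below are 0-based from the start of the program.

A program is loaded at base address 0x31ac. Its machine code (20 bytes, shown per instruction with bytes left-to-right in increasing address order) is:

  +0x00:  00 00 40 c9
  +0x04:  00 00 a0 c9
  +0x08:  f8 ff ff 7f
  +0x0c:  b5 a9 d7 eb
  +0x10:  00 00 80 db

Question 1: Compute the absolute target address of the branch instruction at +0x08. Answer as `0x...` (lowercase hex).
+0x08: f8 ff ff 7f ⇒ word 0x7ffffff8 (little)
  opcode bits[31:27]=0xf: je/J
  [26:0] imm=134217720 (s27→-8) = -8
  target = base 0x31ac + off 0x08 + 4 + imm -8 = 0x31b0

0x31b0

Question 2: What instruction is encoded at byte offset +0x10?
cpy $3, $4

@+10  little-endian(00 00 80 db) = 0xdb800000
  op=0xdb800000>>27=0x1b ⇒ cpy (RR)
  [26:24] rd=3 = $3
  [23:21] rs=4 = $4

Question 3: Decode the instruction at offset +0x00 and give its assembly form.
band $1, $2

+0x00: 00 00 40 c9 ⇒ word 0xc9400000 (little)
  top 5b → 0x19 → band [RR]
  rd: (w>>24)&0x7=0x1 → $1
  rs: (w>>21)&0x7=0x2 → $2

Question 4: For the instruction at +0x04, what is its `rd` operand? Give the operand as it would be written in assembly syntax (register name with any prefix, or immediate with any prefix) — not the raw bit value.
$1

@+04  little-endian(00 00 a0 c9) = 0xc9a00000
  op=0xc9a00000>>27=0x19 ⇒ band (RR)
  rd@[26:24]=0x1 ⇒ $1
  rs@[23:21]=0x5 ⇒ $5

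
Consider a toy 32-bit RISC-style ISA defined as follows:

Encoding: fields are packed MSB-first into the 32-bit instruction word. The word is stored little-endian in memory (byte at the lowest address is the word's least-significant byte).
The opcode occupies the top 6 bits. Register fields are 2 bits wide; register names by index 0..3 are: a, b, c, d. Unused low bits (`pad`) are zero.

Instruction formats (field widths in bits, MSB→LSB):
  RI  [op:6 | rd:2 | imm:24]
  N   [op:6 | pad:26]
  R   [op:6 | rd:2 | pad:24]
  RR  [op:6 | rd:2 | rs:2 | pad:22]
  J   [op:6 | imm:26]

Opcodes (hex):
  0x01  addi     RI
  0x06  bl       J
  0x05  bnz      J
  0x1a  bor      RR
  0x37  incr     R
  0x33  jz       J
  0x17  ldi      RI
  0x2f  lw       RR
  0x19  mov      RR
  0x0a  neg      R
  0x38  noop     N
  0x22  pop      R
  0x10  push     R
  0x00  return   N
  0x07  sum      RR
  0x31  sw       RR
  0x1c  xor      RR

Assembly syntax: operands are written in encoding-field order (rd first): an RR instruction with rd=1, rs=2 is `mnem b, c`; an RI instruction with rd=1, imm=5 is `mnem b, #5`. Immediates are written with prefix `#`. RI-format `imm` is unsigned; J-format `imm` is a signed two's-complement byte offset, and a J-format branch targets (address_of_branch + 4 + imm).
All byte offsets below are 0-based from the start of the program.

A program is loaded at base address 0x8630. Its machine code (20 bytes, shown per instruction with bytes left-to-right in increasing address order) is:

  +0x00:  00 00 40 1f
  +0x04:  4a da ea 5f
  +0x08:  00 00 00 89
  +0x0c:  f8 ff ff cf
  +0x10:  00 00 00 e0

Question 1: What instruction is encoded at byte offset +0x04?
ldi d, #15391306

@+04  little-endian(4a da ea 5f) = 0x5feada4a
  op=0x5feada4a>>26=0x17 ⇒ ldi (RI)
  rd@[25:24]=0x3 ⇒ d
  imm@[23:0]=0xeada4a ⇒ #15391306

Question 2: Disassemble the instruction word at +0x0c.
@+0c  little-endian(f8 ff ff cf) = 0xcffffff8
  op=0xcffffff8>>26=0x33 ⇒ jz (J)
  imm@[25:0]=0x3fffff8 (s26→-8) ⇒ #-8

jz #-8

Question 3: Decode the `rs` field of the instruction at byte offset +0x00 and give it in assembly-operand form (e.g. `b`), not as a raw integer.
b

@+00  little-endian(00 00 40 1f) = 0x1f400000
  top 6b → 0x7 → sum [RR]
  rd@[25:24]=0x3 ⇒ d
  rs@[23:22]=0x1 ⇒ b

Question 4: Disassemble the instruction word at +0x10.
noop

off 0x10: read 00 00 00 e0 as little → 0xe0000000
  opcode bits[31:26]=0x38: noop/N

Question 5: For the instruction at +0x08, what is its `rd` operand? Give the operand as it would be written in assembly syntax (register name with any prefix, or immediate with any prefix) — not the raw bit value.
+0x08: 00 00 00 89 ⇒ word 0x89000000 (little)
  opcode bits[31:26]=0x22: pop/R
  rd: (w>>24)&0x3=0x1 → b

b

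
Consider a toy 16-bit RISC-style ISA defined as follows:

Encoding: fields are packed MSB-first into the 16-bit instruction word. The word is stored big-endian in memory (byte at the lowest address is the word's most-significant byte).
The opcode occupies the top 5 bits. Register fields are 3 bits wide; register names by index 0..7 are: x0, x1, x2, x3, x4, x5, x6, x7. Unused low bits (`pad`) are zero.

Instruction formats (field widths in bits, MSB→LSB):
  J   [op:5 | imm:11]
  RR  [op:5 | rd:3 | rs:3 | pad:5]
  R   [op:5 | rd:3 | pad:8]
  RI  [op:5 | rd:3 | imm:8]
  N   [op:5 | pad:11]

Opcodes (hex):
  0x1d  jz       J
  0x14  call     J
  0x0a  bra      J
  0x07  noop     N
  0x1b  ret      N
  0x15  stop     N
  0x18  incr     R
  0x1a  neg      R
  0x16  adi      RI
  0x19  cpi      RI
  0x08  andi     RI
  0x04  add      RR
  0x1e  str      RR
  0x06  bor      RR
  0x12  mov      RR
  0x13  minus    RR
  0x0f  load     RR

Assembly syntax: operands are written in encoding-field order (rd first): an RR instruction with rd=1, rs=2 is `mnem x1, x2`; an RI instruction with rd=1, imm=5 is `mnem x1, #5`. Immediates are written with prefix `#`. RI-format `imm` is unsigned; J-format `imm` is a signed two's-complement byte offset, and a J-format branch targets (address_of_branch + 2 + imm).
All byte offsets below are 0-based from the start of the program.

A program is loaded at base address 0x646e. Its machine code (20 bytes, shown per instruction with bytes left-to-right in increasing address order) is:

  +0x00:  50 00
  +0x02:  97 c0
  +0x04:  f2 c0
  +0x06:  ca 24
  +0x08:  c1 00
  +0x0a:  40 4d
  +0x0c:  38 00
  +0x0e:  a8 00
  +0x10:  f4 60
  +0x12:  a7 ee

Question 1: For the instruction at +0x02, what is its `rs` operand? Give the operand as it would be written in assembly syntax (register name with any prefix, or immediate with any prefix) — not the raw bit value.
x6

[02] 97 c0 → 0x97c0
  op=0x97c0>>11=0x12 ⇒ mov (RR)
  [10:8] rd=7 = x7
  [7:5] rs=6 = x6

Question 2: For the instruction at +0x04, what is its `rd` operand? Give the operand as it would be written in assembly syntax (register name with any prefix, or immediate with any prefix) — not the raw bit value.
@+04  big-endian(f2 c0) = 0xf2c0
  top 5b → 0x1e → str [RR]
  [10:8] rd=2 = x2
  [7:5] rs=6 = x6

x2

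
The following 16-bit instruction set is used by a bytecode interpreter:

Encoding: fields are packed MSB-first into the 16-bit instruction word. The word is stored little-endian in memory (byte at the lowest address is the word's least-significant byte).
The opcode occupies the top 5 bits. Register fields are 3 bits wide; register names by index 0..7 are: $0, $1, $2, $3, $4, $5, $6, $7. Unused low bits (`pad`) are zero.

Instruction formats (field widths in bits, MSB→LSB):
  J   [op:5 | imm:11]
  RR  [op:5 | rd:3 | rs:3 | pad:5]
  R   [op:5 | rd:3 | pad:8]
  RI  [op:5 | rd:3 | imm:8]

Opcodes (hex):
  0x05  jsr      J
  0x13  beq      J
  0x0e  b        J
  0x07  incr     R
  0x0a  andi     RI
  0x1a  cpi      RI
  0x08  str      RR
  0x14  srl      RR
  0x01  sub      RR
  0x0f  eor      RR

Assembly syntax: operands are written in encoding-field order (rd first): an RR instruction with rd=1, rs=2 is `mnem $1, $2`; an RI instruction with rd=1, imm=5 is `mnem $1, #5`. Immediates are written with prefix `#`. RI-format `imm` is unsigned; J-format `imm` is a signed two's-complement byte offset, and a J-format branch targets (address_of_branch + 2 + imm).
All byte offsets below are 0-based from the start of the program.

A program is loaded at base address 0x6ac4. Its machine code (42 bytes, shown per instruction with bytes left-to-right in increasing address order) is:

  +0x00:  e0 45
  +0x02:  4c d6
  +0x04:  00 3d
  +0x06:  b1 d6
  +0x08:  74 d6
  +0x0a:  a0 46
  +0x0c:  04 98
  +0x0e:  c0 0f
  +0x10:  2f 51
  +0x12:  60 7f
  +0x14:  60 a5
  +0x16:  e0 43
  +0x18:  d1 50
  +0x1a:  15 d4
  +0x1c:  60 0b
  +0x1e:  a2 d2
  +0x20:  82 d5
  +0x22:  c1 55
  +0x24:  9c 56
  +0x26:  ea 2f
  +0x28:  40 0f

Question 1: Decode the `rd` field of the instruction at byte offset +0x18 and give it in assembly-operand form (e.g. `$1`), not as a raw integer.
off 0x18: read d1 50 as little → 0x50d1
  op=0x50d1>>11=0xa ⇒ andi (RI)
  rd@[10:8]=0x0 ⇒ $0
  imm@[7:0]=0xd1 ⇒ #209

$0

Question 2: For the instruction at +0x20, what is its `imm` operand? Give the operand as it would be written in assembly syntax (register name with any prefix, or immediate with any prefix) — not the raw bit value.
#130

+0x20: 82 d5 ⇒ word 0xd582 (little)
  opcode bits[15:11]=0x1a: cpi/RI
  rd@[10:8]=0x5 ⇒ $5
  imm@[7:0]=0x82 ⇒ #130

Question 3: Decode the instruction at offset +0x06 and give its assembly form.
+0x06: b1 d6 ⇒ word 0xd6b1 (little)
  opcode bits[15:11]=0x1a: cpi/RI
  rd: (w>>8)&0x7=0x6 → $6
  imm: (w>>0)&0xff=0xb1 → #177

cpi $6, #177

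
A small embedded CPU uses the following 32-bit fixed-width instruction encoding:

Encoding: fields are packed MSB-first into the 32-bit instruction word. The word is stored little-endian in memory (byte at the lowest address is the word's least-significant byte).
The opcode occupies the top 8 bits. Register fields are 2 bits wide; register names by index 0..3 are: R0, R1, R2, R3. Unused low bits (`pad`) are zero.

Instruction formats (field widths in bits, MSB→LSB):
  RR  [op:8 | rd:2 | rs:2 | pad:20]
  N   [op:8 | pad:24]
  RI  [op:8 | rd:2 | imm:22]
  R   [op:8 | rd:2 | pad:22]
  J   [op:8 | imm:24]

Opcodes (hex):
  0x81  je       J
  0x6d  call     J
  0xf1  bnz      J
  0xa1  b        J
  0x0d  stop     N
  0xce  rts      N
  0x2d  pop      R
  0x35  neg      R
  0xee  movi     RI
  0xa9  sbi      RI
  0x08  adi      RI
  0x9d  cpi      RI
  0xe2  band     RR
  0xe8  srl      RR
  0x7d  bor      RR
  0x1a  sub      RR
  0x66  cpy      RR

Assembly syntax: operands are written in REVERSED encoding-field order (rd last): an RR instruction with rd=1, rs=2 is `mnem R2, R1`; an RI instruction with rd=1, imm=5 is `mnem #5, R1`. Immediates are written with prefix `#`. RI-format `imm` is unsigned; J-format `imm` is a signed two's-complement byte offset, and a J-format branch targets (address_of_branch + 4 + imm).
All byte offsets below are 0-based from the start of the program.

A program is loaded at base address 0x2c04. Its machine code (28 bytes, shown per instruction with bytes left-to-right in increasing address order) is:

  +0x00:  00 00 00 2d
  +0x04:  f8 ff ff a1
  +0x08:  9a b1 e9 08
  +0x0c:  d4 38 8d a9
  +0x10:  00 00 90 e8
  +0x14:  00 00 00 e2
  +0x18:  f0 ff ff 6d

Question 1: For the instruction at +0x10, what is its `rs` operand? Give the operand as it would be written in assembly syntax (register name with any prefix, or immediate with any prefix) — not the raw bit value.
off 0x10: read 00 00 90 e8 as little → 0xe8900000
  opcode bits[31:24]=0xe8: srl/RR
  rd: (w>>22)&0x3=0x2 → R2
  rs: (w>>20)&0x3=0x1 → R1

R1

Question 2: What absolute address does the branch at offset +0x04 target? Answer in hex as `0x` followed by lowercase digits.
0x2c04

+0x04: f8 ff ff a1 ⇒ word 0xa1fffff8 (little)
  top 8b → 0xa1 → b [J]
  imm@[23:0]=0xfffff8 (s24→-8) ⇒ #-8
  target = base 0x2c04 + off 0x04 + 4 + imm -8 = 0x2c04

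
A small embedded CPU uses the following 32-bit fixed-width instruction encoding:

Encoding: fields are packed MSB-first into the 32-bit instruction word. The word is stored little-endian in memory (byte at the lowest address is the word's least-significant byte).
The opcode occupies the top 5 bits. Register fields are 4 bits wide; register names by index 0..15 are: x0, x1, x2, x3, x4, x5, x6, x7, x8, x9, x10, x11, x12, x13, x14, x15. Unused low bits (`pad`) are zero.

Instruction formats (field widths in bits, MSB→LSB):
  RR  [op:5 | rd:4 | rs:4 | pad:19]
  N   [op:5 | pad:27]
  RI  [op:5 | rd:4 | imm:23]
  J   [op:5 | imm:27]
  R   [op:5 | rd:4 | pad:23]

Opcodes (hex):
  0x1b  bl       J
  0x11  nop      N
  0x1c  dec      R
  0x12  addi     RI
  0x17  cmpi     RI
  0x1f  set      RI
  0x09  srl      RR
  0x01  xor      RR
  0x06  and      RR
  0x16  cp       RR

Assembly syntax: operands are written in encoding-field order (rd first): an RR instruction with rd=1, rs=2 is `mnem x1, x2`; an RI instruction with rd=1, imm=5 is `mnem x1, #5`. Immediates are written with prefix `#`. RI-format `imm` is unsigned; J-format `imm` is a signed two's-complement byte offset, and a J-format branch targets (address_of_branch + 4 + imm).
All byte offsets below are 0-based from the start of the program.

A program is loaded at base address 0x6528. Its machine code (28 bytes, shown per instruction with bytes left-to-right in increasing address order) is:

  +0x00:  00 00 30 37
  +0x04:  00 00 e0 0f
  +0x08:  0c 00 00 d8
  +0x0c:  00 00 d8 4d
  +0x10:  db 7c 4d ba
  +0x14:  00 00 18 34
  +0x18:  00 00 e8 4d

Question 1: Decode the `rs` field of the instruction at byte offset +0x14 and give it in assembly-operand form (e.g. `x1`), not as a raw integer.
x3

@+14  little-endian(00 00 18 34) = 0x34180000
  top 5b → 0x6 → and [RR]
  rd: (w>>23)&0xf=0x8 → x8
  rs: (w>>19)&0xf=0x3 → x3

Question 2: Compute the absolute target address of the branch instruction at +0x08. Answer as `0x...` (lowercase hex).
0x6540

off 0x08: read 0c 00 00 d8 as little → 0xd800000c
  top 5b → 0x1b → bl [J]
  imm@[26:0]=0xc ⇒ #12
  target = base 0x6528 + off 0x08 + 4 + imm 12 = 0x6540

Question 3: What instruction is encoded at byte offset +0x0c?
[0c] 00 00 d8 4d → 0x4dd80000
  opcode bits[31:27]=0x9: srl/RR
  [26:23] rd=11 = x11
  [22:19] rs=11 = x11

srl x11, x11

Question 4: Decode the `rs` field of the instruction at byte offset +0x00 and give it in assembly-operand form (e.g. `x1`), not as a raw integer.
[00] 00 00 30 37 → 0x37300000
  opcode bits[31:27]=0x6: and/RR
  rd@[26:23]=0xe ⇒ x14
  rs@[22:19]=0x6 ⇒ x6

x6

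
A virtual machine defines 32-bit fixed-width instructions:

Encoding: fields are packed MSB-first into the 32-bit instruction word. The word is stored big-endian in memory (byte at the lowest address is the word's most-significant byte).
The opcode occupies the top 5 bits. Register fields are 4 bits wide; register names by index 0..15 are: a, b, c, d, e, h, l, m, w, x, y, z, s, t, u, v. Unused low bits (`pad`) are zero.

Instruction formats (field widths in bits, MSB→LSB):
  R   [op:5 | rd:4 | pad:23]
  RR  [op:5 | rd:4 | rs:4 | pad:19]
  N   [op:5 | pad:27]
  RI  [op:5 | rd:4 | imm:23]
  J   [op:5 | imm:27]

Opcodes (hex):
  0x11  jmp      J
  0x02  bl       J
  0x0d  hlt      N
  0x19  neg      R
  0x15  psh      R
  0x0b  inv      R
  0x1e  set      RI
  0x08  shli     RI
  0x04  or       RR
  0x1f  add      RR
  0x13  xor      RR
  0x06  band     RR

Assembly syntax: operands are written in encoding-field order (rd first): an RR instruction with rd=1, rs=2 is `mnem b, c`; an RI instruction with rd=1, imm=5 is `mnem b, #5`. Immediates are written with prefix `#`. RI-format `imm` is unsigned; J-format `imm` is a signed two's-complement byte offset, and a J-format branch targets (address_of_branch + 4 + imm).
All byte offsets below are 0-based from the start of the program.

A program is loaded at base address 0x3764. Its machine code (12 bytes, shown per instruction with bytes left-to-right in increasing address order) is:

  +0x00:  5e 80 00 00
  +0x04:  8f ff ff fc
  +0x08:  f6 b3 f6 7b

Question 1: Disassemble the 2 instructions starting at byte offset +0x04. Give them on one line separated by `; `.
jmp #-4; set t, #3405435

[04] 8f ff ff fc → 0x8ffffffc
  top 5b → 0x11 → jmp [J]
  [26:0] imm=134217724 (s27→-4) = #-4
[08] f6 b3 f6 7b → 0xf6b3f67b
  top 5b → 0x1e → set [RI]
  [26:23] rd=13 = t
  [22:0] imm=3405435 = #3405435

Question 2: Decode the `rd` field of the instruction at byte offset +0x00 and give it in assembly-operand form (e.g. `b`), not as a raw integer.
t

@+00  big-endian(5e 80 00 00) = 0x5e800000
  op=0x5e800000>>27=0xb ⇒ inv (R)
  rd@[26:23]=0xd ⇒ t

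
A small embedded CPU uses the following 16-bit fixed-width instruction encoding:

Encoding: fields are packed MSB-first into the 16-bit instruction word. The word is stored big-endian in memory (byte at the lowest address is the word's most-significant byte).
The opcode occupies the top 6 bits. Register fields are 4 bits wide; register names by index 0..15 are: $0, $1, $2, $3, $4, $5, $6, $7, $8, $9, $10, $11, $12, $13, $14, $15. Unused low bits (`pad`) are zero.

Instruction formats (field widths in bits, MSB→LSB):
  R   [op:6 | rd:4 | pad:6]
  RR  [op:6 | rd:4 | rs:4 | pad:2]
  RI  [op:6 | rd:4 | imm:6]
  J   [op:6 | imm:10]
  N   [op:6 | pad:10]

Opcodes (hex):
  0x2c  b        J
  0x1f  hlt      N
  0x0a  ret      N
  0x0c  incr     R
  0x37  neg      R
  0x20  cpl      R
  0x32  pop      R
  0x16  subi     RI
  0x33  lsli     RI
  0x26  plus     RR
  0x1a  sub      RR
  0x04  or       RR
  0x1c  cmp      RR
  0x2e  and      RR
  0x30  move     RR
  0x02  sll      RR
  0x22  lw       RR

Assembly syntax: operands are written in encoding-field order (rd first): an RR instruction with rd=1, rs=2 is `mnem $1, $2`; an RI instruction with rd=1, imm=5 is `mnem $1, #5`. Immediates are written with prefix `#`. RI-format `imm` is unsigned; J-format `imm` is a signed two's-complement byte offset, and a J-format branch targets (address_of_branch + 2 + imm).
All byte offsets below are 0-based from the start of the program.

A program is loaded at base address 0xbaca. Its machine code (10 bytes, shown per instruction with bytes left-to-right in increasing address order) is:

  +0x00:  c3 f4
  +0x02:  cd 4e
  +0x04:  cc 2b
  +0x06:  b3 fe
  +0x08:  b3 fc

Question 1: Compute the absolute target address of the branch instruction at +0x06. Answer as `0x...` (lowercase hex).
0xbad0

off 0x06: read b3 fe as big → 0xb3fe
  op=0xb3fe>>10=0x2c ⇒ b (J)
  [9:0] imm=1022 (s10→-2) = #-2
  target = base 0xbaca + off 0x06 + 2 + imm -2 = 0xbad0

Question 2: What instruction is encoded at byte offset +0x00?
+0x00: c3 f4 ⇒ word 0xc3f4 (big)
  op=0xc3f4>>10=0x30 ⇒ move (RR)
  [9:6] rd=15 = $15
  [5:2] rs=13 = $13

move $15, $13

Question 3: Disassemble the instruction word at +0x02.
lsli $5, #14

[02] cd 4e → 0xcd4e
  top 6b → 0x33 → lsli [RI]
  rd@[9:6]=0x5 ⇒ $5
  imm@[5:0]=0xe ⇒ #14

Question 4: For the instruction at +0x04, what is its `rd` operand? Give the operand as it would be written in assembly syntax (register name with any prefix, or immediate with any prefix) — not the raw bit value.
$0

+0x04: cc 2b ⇒ word 0xcc2b (big)
  top 6b → 0x33 → lsli [RI]
  rd@[9:6]=0x0 ⇒ $0
  imm@[5:0]=0x2b ⇒ #43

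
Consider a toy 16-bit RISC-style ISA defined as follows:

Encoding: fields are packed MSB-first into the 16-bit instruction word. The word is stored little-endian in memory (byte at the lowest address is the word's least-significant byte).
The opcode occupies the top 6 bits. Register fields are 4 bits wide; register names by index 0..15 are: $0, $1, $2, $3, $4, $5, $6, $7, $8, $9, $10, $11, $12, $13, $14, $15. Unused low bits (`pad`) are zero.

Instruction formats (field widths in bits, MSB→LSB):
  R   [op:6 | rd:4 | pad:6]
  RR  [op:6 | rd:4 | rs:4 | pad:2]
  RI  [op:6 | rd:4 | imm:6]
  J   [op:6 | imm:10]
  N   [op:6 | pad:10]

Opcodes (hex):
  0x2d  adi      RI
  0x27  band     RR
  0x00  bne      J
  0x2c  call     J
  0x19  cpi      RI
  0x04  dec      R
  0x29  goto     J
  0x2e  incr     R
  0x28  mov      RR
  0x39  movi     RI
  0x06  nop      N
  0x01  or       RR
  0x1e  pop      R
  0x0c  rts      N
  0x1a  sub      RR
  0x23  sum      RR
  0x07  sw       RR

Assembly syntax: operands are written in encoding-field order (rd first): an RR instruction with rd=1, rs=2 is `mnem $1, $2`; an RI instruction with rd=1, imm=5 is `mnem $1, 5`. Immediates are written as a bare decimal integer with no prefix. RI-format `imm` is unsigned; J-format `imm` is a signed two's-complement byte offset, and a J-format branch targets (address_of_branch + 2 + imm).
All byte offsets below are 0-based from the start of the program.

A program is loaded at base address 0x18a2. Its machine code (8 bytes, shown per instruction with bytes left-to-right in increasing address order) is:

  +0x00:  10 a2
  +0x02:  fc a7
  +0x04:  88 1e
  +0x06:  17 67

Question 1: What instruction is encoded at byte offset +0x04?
@+04  little-endian(88 1e) = 0x1e88
  opcode bits[15:10]=0x7: sw/RR
  rd@[9:6]=0xa ⇒ $10
  rs@[5:2]=0x2 ⇒ $2

sw $10, $2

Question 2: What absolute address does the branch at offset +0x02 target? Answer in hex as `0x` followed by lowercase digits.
0x18a2

@+02  little-endian(fc a7) = 0xa7fc
  opcode bits[15:10]=0x29: goto/J
  imm@[9:0]=0x3fc (s10→-4) ⇒ -4
  target = base 0x18a2 + off 0x02 + 2 + imm -4 = 0x18a2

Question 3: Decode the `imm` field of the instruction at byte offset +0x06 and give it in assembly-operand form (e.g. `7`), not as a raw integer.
23

[06] 17 67 → 0x6717
  op=0x6717>>10=0x19 ⇒ cpi (RI)
  rd: (w>>6)&0xf=0xc → $12
  imm: (w>>0)&0x3f=0x17 → 23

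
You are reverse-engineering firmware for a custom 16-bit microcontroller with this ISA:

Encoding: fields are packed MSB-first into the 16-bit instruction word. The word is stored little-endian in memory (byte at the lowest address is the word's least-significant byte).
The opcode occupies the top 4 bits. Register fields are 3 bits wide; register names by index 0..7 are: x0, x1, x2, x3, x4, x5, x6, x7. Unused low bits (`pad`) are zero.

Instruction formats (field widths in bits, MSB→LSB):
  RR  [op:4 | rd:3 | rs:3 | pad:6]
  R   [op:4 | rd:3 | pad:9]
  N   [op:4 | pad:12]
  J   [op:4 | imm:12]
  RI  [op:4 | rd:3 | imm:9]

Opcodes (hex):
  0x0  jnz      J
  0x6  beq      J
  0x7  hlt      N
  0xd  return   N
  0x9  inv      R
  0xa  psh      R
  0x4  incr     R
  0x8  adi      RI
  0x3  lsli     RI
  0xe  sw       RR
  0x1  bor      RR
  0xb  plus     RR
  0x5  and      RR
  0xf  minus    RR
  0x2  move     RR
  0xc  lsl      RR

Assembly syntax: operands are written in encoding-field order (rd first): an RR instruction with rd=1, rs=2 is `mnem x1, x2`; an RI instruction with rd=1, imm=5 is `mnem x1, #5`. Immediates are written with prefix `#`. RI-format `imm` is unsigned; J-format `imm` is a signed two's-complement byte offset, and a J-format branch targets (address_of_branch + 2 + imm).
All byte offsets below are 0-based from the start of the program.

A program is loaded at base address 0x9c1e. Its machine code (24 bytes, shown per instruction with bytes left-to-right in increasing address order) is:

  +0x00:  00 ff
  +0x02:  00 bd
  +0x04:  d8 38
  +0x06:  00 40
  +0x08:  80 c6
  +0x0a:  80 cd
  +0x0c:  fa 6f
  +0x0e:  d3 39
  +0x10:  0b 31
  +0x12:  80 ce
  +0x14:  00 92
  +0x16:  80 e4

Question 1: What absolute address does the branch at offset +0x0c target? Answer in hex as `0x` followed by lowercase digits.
off 0x0c: read fa 6f as little → 0x6ffa
  op=0x6ffa>>12=0x6 ⇒ beq (J)
  [11:0] imm=4090 (s12→-6) = #-6
  target = base 0x9c1e + off 0x0c + 2 + imm -6 = 0x9c26

0x9c26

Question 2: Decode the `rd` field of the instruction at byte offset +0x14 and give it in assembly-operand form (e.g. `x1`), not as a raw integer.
+0x14: 00 92 ⇒ word 0x9200 (little)
  op=0x9200>>12=0x9 ⇒ inv (R)
  rd: (w>>9)&0x7=0x1 → x1

x1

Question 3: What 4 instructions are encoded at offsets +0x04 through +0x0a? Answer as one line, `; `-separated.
lsli x4, #216; incr x0; lsl x3, x2; lsl x6, x6

[04] d8 38 → 0x38d8
  opcode bits[15:12]=0x3: lsli/RI
  rd: (w>>9)&0x7=0x4 → x4
  imm: (w>>0)&0x1ff=0xd8 → #216
[06] 00 40 → 0x4000
  opcode bits[15:12]=0x4: incr/R
  rd: (w>>9)&0x7=0x0 → x0
[08] 80 c6 → 0xc680
  opcode bits[15:12]=0xc: lsl/RR
  rd: (w>>9)&0x7=0x3 → x3
  rs: (w>>6)&0x7=0x2 → x2
[0a] 80 cd → 0xcd80
  opcode bits[15:12]=0xc: lsl/RR
  rd: (w>>9)&0x7=0x6 → x6
  rs: (w>>6)&0x7=0x6 → x6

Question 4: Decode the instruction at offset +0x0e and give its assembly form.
[0e] d3 39 → 0x39d3
  opcode bits[15:12]=0x3: lsli/RI
  rd@[11:9]=0x4 ⇒ x4
  imm@[8:0]=0x1d3 ⇒ #467

lsli x4, #467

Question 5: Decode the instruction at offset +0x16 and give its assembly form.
sw x2, x2

off 0x16: read 80 e4 as little → 0xe480
  opcode bits[15:12]=0xe: sw/RR
  rd@[11:9]=0x2 ⇒ x2
  rs@[8:6]=0x2 ⇒ x2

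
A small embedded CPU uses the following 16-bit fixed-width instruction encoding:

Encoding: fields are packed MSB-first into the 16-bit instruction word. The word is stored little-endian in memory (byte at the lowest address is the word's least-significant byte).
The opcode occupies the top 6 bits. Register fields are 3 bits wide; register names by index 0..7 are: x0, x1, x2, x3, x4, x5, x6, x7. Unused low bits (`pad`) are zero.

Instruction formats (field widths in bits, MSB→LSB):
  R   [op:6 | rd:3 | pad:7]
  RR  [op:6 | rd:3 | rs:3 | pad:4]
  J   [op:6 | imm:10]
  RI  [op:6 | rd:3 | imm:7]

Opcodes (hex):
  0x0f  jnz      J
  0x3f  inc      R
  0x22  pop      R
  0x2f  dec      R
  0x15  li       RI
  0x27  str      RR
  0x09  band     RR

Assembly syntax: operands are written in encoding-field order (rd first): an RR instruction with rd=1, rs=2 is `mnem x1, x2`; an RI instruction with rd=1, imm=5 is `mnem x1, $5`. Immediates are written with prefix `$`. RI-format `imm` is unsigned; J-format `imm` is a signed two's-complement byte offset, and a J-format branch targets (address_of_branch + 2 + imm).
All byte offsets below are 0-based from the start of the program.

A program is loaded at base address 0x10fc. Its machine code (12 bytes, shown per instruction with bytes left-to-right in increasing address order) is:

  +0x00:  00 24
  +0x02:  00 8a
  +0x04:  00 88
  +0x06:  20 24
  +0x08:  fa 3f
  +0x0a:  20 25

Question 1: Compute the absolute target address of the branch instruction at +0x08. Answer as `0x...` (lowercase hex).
+0x08: fa 3f ⇒ word 0x3ffa (little)
  opcode bits[15:10]=0xf: jnz/J
  [9:0] imm=1018 (s10→-6) = $-6
  target = base 0x10fc + off 0x08 + 2 + imm -6 = 0x1100

0x1100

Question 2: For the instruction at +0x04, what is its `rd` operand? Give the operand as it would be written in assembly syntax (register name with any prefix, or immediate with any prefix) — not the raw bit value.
@+04  little-endian(00 88) = 0x8800
  top 6b → 0x22 → pop [R]
  rd: (w>>7)&0x7=0x0 → x0

x0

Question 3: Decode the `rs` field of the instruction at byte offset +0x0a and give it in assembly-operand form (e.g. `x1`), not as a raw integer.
x2

@+0a  little-endian(20 25) = 0x2520
  opcode bits[15:10]=0x9: band/RR
  rd: (w>>7)&0x7=0x2 → x2
  rs: (w>>4)&0x7=0x2 → x2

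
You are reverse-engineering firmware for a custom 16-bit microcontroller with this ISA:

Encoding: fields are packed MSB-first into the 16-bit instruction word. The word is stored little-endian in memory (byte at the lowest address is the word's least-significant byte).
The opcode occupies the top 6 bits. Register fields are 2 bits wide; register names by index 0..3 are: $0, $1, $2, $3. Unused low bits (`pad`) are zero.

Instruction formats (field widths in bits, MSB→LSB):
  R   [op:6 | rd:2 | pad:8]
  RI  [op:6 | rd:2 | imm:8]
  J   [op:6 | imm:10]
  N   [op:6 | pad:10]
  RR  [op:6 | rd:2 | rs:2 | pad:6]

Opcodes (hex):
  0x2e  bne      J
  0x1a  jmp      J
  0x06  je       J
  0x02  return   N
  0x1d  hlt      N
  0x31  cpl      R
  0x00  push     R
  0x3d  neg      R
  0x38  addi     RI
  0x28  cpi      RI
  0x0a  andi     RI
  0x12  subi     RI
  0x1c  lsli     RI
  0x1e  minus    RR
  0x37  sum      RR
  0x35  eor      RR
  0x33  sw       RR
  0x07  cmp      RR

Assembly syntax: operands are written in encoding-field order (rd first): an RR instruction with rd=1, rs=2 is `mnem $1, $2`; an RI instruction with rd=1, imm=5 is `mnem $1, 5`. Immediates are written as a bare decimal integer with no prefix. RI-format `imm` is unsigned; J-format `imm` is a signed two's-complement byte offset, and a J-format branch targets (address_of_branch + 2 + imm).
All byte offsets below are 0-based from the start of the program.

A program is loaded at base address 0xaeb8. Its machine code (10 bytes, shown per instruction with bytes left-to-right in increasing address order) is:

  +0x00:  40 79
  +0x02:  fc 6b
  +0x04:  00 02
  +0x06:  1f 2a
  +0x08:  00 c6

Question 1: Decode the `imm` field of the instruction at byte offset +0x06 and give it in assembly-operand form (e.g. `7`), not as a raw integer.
31

[06] 1f 2a → 0x2a1f
  top 6b → 0xa → andi [RI]
  rd: (w>>8)&0x3=0x2 → $2
  imm: (w>>0)&0xff=0x1f → 31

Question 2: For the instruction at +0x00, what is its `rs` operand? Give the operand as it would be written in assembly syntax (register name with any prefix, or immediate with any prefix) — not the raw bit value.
$1

[00] 40 79 → 0x7940
  opcode bits[15:10]=0x1e: minus/RR
  rd: (w>>8)&0x3=0x1 → $1
  rs: (w>>6)&0x3=0x1 → $1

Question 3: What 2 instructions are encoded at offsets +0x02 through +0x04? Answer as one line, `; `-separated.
jmp -4; push $2

+0x02: fc 6b ⇒ word 0x6bfc (little)
  opcode bits[15:10]=0x1a: jmp/J
  [9:0] imm=1020 (s10→-4) = -4
+0x04: 00 02 ⇒ word 0x0200 (little)
  opcode bits[15:10]=0x0: push/R
  [9:8] rd=2 = $2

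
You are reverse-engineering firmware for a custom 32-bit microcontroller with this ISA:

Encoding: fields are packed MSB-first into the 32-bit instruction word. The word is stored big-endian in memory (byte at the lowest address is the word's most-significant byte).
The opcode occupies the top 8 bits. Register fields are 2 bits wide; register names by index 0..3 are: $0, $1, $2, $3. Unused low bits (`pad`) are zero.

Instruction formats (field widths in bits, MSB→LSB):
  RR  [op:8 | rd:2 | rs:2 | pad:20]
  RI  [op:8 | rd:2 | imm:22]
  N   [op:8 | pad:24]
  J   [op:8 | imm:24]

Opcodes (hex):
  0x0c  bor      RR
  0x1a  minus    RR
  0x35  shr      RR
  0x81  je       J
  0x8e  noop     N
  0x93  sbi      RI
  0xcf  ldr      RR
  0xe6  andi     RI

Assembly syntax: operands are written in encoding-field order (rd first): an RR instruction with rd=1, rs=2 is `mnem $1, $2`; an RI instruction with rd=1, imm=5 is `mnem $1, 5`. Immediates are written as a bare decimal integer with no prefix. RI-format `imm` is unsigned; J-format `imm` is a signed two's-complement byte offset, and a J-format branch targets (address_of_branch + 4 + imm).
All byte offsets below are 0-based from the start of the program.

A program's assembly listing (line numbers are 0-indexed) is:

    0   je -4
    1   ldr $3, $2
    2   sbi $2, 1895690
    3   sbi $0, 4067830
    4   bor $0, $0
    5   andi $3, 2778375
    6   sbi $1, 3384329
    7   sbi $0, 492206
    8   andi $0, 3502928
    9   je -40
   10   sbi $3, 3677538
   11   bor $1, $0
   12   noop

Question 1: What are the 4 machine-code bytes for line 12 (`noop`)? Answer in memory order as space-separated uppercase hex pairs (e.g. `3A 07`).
8E 00 00 00

line 12 (noop): pack op=0x8e:8|pad=0:24 = 0x8e000000; big→ 8e 00 00 00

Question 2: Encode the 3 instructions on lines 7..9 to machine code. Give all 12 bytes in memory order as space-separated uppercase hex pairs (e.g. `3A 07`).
L7: sbi op=0x93:8|rd=0:2|imm=492206:22 ⇒ 0x930782ae ⇒ big 93 07 82 ae
L8: andi op=0xe6:8|rd=0:2|imm=3502928:22 ⇒ 0xe6357350 ⇒ big e6 35 73 50
L9: je op=0x81:8|imm=-40:24 ⇒ 0x81ffffd8 ⇒ big 81 ff ff d8

93 07 82 AE E6 35 73 50 81 FF FF D8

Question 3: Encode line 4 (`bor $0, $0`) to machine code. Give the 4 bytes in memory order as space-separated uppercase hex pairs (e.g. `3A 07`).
4. bor fields op=0xc:8|rd=0:2|rs=0:2|pad=0:20 → word 0c000000h → 0c 00 00 00

0C 00 00 00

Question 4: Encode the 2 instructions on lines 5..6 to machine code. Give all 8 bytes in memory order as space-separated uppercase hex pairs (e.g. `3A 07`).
E6 EA 65 07 93 73 A4 09

L5: andi op=0xe6:8|rd=3:2|imm=2778375:22 ⇒ 0xe6ea6507 ⇒ big e6 ea 65 07
L6: sbi op=0x93:8|rd=1:2|imm=3384329:22 ⇒ 0x9373a409 ⇒ big 93 73 a4 09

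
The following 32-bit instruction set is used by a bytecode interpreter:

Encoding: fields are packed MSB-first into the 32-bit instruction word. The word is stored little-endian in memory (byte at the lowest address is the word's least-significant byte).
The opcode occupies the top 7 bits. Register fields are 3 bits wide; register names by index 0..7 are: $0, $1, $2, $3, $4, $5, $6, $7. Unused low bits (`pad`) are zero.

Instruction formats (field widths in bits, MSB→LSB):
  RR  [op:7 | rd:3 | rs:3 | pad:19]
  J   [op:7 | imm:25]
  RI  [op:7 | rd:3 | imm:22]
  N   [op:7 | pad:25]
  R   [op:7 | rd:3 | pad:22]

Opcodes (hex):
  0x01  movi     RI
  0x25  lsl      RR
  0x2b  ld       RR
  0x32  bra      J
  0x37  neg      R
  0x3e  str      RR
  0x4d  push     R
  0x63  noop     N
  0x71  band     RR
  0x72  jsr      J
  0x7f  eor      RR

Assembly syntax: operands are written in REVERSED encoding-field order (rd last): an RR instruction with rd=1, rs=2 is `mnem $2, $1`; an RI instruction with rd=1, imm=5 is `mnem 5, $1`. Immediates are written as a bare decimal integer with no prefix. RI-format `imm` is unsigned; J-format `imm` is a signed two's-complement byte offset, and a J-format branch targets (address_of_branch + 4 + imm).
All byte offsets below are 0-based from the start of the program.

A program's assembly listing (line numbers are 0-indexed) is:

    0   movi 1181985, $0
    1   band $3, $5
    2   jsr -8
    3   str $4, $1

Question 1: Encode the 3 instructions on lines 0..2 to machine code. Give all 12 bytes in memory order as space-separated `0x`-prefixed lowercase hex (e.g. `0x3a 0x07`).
0x21 0x09 0x12 0x02 0x00 0x00 0x58 0xe3 0xf8 0xff 0xff 0xe5

L0: movi op=0x1:7|rd=0:3|imm=1181985:22 ⇒ 0x02120921 ⇒ little 21 09 12 02
L1: band op=0x71:7|rd=5:3|rs=3:3|pad=0:19 ⇒ 0xe3580000 ⇒ little 00 00 58 e3
L2: jsr op=0x72:7|imm=-8:25 ⇒ 0xe5fffff8 ⇒ little f8 ff ff e5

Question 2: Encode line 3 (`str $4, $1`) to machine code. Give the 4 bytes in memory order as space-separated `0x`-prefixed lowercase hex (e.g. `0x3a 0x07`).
0x00 0x00 0x60 0x7c

line 3 (str): pack op=0x3e:7|rd=1:3|rs=4:3|pad=0:19 = 0x7c600000; little→ 00 00 60 7c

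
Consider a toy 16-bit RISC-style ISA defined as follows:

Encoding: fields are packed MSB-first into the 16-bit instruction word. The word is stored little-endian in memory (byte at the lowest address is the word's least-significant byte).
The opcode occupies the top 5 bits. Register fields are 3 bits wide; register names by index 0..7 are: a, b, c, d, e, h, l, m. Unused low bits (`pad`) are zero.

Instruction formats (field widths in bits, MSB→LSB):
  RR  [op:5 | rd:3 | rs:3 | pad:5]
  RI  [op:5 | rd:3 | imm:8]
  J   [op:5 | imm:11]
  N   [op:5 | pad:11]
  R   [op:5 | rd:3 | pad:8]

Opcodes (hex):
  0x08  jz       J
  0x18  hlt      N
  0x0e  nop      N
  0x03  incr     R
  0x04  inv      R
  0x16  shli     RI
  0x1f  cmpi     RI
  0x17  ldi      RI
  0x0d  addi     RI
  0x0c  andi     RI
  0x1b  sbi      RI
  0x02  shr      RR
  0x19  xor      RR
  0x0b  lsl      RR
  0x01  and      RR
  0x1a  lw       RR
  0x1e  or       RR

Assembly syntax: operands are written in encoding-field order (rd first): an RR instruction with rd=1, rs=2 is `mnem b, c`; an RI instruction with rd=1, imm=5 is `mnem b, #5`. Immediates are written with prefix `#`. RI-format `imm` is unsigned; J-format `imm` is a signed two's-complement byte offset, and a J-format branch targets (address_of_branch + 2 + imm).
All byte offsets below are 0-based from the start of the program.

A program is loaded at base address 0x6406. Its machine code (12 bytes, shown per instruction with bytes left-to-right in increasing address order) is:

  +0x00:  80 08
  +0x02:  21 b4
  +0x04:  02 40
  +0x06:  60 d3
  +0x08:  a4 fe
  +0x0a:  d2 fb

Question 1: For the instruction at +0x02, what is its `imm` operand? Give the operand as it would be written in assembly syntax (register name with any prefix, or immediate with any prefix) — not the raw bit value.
#33

[02] 21 b4 → 0xb421
  op=0xb421>>11=0x16 ⇒ shli (RI)
  [10:8] rd=4 = e
  [7:0] imm=33 = #33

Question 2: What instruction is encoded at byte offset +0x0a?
cmpi d, #210

+0x0a: d2 fb ⇒ word 0xfbd2 (little)
  opcode bits[15:11]=0x1f: cmpi/RI
  rd@[10:8]=0x3 ⇒ d
  imm@[7:0]=0xd2 ⇒ #210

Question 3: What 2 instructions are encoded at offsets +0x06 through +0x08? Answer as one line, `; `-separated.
@+06  little-endian(60 d3) = 0xd360
  op=0xd360>>11=0x1a ⇒ lw (RR)
  [10:8] rd=3 = d
  [7:5] rs=3 = d
@+08  little-endian(a4 fe) = 0xfea4
  op=0xfea4>>11=0x1f ⇒ cmpi (RI)
  [10:8] rd=6 = l
  [7:0] imm=164 = #164

lw d, d; cmpi l, #164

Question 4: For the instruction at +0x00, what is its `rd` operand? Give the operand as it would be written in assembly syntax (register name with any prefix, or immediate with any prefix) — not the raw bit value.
a

@+00  little-endian(80 08) = 0x0880
  op=0x0880>>11=0x1 ⇒ and (RR)
  rd: (w>>8)&0x7=0x0 → a
  rs: (w>>5)&0x7=0x4 → e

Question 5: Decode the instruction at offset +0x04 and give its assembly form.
+0x04: 02 40 ⇒ word 0x4002 (little)
  opcode bits[15:11]=0x8: jz/J
  [10:0] imm=2 = #2

jz #2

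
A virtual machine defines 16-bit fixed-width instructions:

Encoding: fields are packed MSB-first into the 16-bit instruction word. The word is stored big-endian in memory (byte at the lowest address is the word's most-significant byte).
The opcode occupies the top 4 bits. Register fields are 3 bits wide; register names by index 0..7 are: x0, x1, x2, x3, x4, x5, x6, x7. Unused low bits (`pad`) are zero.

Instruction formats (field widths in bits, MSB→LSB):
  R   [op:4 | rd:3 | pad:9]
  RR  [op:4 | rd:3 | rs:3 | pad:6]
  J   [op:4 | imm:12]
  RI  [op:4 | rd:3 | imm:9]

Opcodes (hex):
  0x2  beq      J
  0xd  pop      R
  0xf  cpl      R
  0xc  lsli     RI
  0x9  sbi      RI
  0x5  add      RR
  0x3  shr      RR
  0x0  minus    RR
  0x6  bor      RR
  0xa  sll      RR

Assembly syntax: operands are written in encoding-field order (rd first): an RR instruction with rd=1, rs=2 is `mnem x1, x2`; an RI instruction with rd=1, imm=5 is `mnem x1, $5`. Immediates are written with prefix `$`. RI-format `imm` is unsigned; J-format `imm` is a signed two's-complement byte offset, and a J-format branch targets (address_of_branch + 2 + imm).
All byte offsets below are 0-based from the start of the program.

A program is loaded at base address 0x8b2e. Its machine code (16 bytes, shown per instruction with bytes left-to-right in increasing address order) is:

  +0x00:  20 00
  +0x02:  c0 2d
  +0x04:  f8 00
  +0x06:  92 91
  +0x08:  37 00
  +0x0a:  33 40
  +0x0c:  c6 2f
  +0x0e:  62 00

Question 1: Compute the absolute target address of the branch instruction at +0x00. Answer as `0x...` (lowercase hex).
0x8b30

@+00  big-endian(20 00) = 0x2000
  opcode bits[15:12]=0x2: beq/J
  [11:0] imm=0 = $0
  target = base 0x8b2e + off 0x00 + 2 + imm 0 = 0x8b30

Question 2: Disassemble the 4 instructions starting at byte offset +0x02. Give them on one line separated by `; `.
+0x02: c0 2d ⇒ word 0xc02d (big)
  op=0xc02d>>12=0xc ⇒ lsli (RI)
  rd: (w>>9)&0x7=0x0 → x0
  imm: (w>>0)&0x1ff=0x2d → $45
+0x04: f8 00 ⇒ word 0xf800 (big)
  op=0xf800>>12=0xf ⇒ cpl (R)
  rd: (w>>9)&0x7=0x4 → x4
+0x06: 92 91 ⇒ word 0x9291 (big)
  op=0x9291>>12=0x9 ⇒ sbi (RI)
  rd: (w>>9)&0x7=0x1 → x1
  imm: (w>>0)&0x1ff=0x91 → $145
+0x08: 37 00 ⇒ word 0x3700 (big)
  op=0x3700>>12=0x3 ⇒ shr (RR)
  rd: (w>>9)&0x7=0x3 → x3
  rs: (w>>6)&0x7=0x4 → x4

lsli x0, $45; cpl x4; sbi x1, $145; shr x3, x4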